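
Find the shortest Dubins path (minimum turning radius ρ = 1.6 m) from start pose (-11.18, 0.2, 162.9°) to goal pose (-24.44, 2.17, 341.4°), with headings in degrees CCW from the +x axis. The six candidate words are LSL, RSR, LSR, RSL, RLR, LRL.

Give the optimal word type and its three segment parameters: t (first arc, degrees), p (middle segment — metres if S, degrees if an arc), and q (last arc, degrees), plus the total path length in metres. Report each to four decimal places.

RSL: t = 5.1749°, p = 12.9755 m, q = 183.6749°, L = 18.2491 m

Let ψ = atan2(Δy, Δx) = atan2(1.97, -13.26) = 171.5495° be the start→goal bearing.
Normalize: d = |goal − start| / ρ = 13.405540/1.6 = 8.378462, α = (θ_start − ψ) mod 360° = 351.3505° = 6.132222 rad, β = (θ_goal − ψ) mod 360° = 169.8505° = 2.964450 rad.
Common terms: sin α = -0.150390, cos α = 0.988627, sin β = 0.176218, cos β = -0.984351, cos(α−β) = -0.999657, d² = 70.198633. Work in radians in the unit-radius frame; every candidate has L = ρ·(t + p + q).
LSL: p² = 2 + d² − 2cos(α−β) + 2d(sin α − sin β) = 68.724999; p = √p² = 8.290054; φ = atan2(cos β − cos α, d + sin α − sin β) = -0.240299 rad; t = (φ − α) mod 2π = 6.193849 rad, q = (β − φ) mod 2π = 3.204749 rad → L = 1.6·(6.193849 + 8.290054 + 3.204749) = 1.6·17.688652 = 28.301844 m
RSR: p² = 2 + d² − 2cos(α−β) + 2d(sin β − sin α) = 79.670896; p = √p² = 8.925855; φ = atan2(cos α − cos β, d − sin α + sin β) = 0.222881 rad; t = (α − φ) mod 2π = 5.909341 rad, q = (φ − β) mod 2π = 3.541617 rad → L = 1.6·(5.909341 + 8.925855 + 3.541617) = 1.6·18.376813 = 29.402901 m
LSR: p² = d² − 2 + 2cos(α−β) + 2d(sin α + sin β) = 66.632111; p = √p² = 8.162849; φ = atan2(−cos α − cos β, d + sin α + sin β) − atan2(−2, p) = 0.239770 rad; t = (φ − α) mod 2π = 0.390733 rad, q = (φ − β) mod 2π = 3.558506 rad → L = 1.6·(0.390733 + 8.162849 + 3.558506) = 1.6·12.112089 = 19.379342 m
RSL: p² = d² − 2 + 2cos(α−β) − 2d(sin α + sin β) = 65.766525; p = √p² = 8.109656; φ = atan2(cos α + cos β, d − sin α − sin β) − atan2(2, p) = -0.241283 rad; t = (α − φ) mod 2π = 0.090320 rad, q = (β − φ) mod 2π = 3.205732 rad → L = 1.6·(0.090320 + 8.109656 + 3.205732) = 1.6·11.405708 = 18.249133 m
RLR: c = (6 − d² + 2cos(α−β) + 2d(sin α − sin β))/8 = -8.958862, |c| > 1 → infeasible
LRL: c = (6 − d² + 2cos(α−β) − 2d(sin α − sin β))/8 = -7.590625, |c| > 1 → infeasible
Shortest: RSL with L = 18.249133 m ≈ 18.2491 m
Convert RSL to answer units (arcs ×180/π): t = 0.090320·180/π = 5.1749°, p = ρ·p = 1.6·8.109656 = 12.9755 m, q = 3.205732·180/π = 183.6749°, L = 18.2491 m.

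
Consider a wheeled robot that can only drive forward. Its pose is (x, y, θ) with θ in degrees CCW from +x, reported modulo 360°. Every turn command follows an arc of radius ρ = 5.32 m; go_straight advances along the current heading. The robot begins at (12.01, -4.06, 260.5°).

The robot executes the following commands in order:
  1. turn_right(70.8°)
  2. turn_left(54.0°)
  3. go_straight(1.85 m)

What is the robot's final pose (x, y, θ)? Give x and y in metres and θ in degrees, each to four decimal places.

set_pose: (x, y, θ) = (12.0100, -4.0600, 260.5000°), ρ = 5.32
turn_right(70.8°): centre at ρ to the right, rotate −70.8° → (7.6593, -8.4259, 189.7000°)
turn_left(54.0°): centre at ρ to the left, rotate +54.0° → (3.7864, -11.3127, 243.7000°)
go_straight(1.85): x += 1.85·cos θ, y += 1.85·sin θ → (2.9667, -12.9712, 243.7000°)

(2.9667, -12.9712, 243.7000°)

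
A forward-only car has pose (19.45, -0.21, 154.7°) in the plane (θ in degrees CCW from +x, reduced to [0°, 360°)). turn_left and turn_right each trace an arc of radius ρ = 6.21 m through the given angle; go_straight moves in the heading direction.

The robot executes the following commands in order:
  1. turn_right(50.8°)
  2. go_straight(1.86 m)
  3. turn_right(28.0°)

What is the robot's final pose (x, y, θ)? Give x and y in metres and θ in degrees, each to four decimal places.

(15.6342, 8.7227, 75.9000°)

set_pose: (x, y, θ) = (19.4500, -0.2100, 154.7000°), ρ = 6.21
turn_right(50.8°): centre at ρ to the right, rotate −50.8° → (16.0757, 3.9125, 103.9000°)
go_straight(1.86): x += 1.86·cos θ, y += 1.86·sin θ → (15.6289, 5.7181, 103.9000°)
turn_right(28.0°): centre at ρ to the right, rotate −28.0° → (15.6342, 8.7227, 75.9000°)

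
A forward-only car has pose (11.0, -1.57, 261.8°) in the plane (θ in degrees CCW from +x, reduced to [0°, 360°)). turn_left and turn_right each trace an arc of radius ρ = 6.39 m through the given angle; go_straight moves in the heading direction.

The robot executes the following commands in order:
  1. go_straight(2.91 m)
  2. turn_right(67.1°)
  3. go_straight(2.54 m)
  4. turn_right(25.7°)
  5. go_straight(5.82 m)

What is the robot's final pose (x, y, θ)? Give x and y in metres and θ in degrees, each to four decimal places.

set_pose: (x, y, θ) = (11.0000, -1.5700, 261.8000°), ρ = 6.39
go_straight(2.91): x += 2.91·cos θ, y += 2.91·sin θ → (10.5849, -4.4502, 261.8000°)
turn_right(67.1°): centre at ρ to the right, rotate −67.1° → (5.8818, -9.7197, 194.7000°)
go_straight(2.54): x += 2.54·cos θ, y += 2.54·sin θ → (3.4249, -10.3642, 194.7000°)
turn_right(25.7°): centre at ρ to the right, rotate −25.7° → (0.5842, -10.4560, 169.0000°)
go_straight(5.82): x += 5.82·cos θ, y += 5.82·sin θ → (-5.1289, -9.3455, 169.0000°)

(-5.1289, -9.3455, 169.0000°)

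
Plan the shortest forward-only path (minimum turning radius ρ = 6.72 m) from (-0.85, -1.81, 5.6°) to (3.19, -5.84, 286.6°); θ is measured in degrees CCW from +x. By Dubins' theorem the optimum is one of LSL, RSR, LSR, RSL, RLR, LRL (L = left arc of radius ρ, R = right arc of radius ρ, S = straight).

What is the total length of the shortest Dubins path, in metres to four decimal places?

Let ψ = atan2(Δy, Δx) = atan2(-4.03, 4.04) = -44.9290° be the start→goal bearing.
Normalize: d = |goal − start| / ρ = 5.706356/6.72 = 0.849160, α = (θ_start − ψ) mod 360° = 50.5290° = 0.881897 rad, β = (θ_goal − ψ) mod 360° = 331.5290° = 5.786273 rad.
Common terms: sin α = 0.771946, cos α = 0.635688, sin β = -0.476714, cos β = 0.879059, cos(α−β) = 0.190809, d² = 0.721073. Work in radians in the unit-radius frame; every candidate has L = ρ·(t + p + q).
LSL: p² = 2 + d² − 2cos(α−β) + 2d(sin α − sin β) = 4.460080; p = √p² = 2.111890; φ = atan2(cos β − cos α, d + sin α − sin β) = 0.115495 rad; t = (φ − α) mod 2π = 5.516783 rad, q = (β − φ) mod 2π = 5.670778 rad → L = 6.72·(5.516783 + 2.111890 + 5.670778) = 6.72·13.299451 = 89.372309 m
RSR: p² = 2 + d² − 2cos(α−β) + 2d(sin β − sin α) = 0.218830; p = √p² = 0.467792; φ = atan2(cos α − cos β, d − sin α + sin β) = -2.594444 rad; t = (α − φ) mod 2π = 3.476342 rad, q = (φ − β) mod 2π = 4.185654 rad → L = 6.72·(3.476342 + 0.467792 + 4.185654) = 6.72·8.129788 = 54.632175 m
LSR: p² = d² − 2 + 2cos(α−β) + 2d(sin α + sin β) = -0.395910 < 0 → infeasible
RSL: p² = d² − 2 + 2cos(α−β) − 2d(sin α + sin β) = -1.398709 < 0 → infeasible
RLR: c = (6 − d² + 2cos(α−β) + 2d(sin α − sin β))/8 = 0.972646; p = 2π − arccos c = 6.048753 rad; φ = atan2(cos α − cos β, d − sin α + sin β) = -2.594444 rad; t = (α − φ + p/2) mod 2π = 0.217533 rad, q = (α − β − t + p) mod 2π = 0.926845 rad → L = 6.72·(0.217533 + 6.048753 + 0.926845) = 6.72·7.193130 = 48.337833 m
LRL: c = (6 − d² + 2cos(α−β) − 2d(sin α − sin β))/8 = 0.442490; p = 2π − arccos c = 5.170762 rad; φ = atan2(cos β − cos α, d + sin α − sin β) = 0.115495 rad; t = (φ − α + p/2) mod 2π = 1.818979 rad, q = (β − α − t + p) mod 2π = 1.972973 rad → L = 6.72·(1.818979 + 5.170762 + 1.972973) = 6.72·8.962715 = 60.229442 m
Shortest: RLR with L = 48.337833 m ≈ 48.3378 m

48.3378 m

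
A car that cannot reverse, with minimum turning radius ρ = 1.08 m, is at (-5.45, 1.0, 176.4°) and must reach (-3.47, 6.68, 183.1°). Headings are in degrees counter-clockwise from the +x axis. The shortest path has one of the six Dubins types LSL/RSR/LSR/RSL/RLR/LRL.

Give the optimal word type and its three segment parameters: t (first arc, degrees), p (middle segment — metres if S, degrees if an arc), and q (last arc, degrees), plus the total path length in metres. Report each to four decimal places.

RSL: t = 147.9602°, p = 3.4109 m, q = 154.6602°, L = 9.1152 m

Let ψ = atan2(Δy, Δx) = atan2(5.68, 1.98) = 70.7819° be the start→goal bearing.
Normalize: d = |goal − start| / ρ = 6.015214/1.08 = 5.569643, α = (θ_start − ψ) mod 360° = 105.6181° = 1.843384 rad, β = (θ_goal − ψ) mod 360° = 112.3181° = 1.960321 rad.
Common terms: sin α = 0.963077, cos α = -0.269224, sin β = 0.925090, cos β = -0.379749, cos(α−β) = 0.993171, d² = 31.020919. Work in radians in the unit-radius frame; every candidate has L = ρ·(t + p + q).
LSL: p² = 2 + d² − 2cos(α−β) + 2d(sin α − sin β) = 31.457735; p = √p² = 5.608720; φ = atan2(cos β − cos α, d + sin α − sin β) = -0.019707 rad; t = (φ − α) mod 2π = 4.420094 rad, q = (β − φ) mod 2π = 1.980028 rad → L = 1.08·(4.420094 + 5.608720 + 1.980028) = 1.08·12.008842 = 12.969549 m
RSR: p² = 2 + d² − 2cos(α−β) + 2d(sin β − sin α) = 30.611421; p = √p² = 5.532759; φ = atan2(cos α − cos β, d − sin α + sin β) = 0.019978 rad; t = (α − φ) mod 2π = 1.823406 rad, q = (φ − β) mod 2π = 4.342842 rad → L = 1.08·(1.823406 + 5.532759 + 4.342842) = 1.08·11.699007 = 12.634928 m
LSR: p² = d² − 2 + 2cos(α−β) + 2d(sin α + sin β) = 52.040092; p = √p² = 7.213882; φ = atan2(−cos α − cos β, d + sin α + sin β) − atan2(−2, p) = 0.357251 rad; t = (φ − α) mod 2π = 4.797052 rad, q = (φ − β) mod 2π = 4.680115 rad → L = 1.08·(4.797052 + 7.213882 + 4.680115) = 1.08·16.691050 = 18.026334 m
RSL: p² = d² − 2 + 2cos(α−β) − 2d(sin α + sin β) = 9.974428; p = √p² = 3.158232; φ = atan2(cos α + cos β, d − sin α − sin β) − atan2(2, p) = -0.739009 rad; t = (α − φ) mod 2π = 2.582393 rad, q = (β − φ) mod 2π = 2.699330 rad → L = 1.08·(2.582393 + 3.158232 + 2.699330) = 1.08·8.439955 = 9.115152 m
RLR: c = (6 − d² + 2cos(α−β) + 2d(sin α − sin β))/8 = -2.826428, |c| > 1 → infeasible
LRL: c = (6 − d² + 2cos(α−β) − 2d(sin α − sin β))/8 = -2.932217, |c| > 1 → infeasible
Shortest: RSL with L = 9.115152 m ≈ 9.1152 m
Convert RSL to answer units (arcs ×180/π): t = 2.582393·180/π = 147.9602°, p = ρ·p = 1.08·3.158232 = 3.4109 m, q = 2.699330·180/π = 154.6602°, L = 9.1152 m.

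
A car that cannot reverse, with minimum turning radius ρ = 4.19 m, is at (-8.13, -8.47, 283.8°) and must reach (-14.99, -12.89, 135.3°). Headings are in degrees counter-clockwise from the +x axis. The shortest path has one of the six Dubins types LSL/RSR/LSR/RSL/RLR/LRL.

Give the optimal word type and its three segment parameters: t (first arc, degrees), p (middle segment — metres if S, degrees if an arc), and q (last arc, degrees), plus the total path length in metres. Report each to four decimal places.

Let ψ = atan2(Δy, Δx) = atan2(-4.42, -6.86) = -147.2057° be the start→goal bearing.
Normalize: d = |goal − start| / ρ = 8.160637/4.19 = 1.947646, α = (θ_start − ψ) mod 360° = 71.0057° = 1.239284 rad, β = (θ_goal − ψ) mod 360° = 282.5057° = 4.930655 rad.
Common terms: sin α = 0.945551, cos α = 0.325474, sin β = -0.976274, cos β = 0.216537, cos(α−β) = -0.852640, d² = 3.793325. Work in radians in the unit-radius frame; every candidate has L = ρ·(t + p + q).
LSL: p² = 2 + d² − 2cos(α−β) + 2d(sin α − sin β) = 14.984678; p = √p² = 3.871005; φ = atan2(cos β − cos α, d + sin α − sin β) = -0.028145 rad; t = (φ − α) mod 2π = 5.015756 rad, q = (β − φ) mod 2π = 4.958800 rad → L = 4.19·(5.015756 + 3.871005 + 4.958800) = 4.19·13.845561 = 58.012902 m
RSR: p² = 2 + d² − 2cos(α−β) + 2d(sin β − sin α) = 0.012534; p = √p² = 0.111955; φ = atan2(cos α − cos β, d − sin α + sin β) = 1.338067 rad; t = (α − φ) mod 2π = 6.184402 rad, q = (φ − β) mod 2π = 2.690598 rad → L = 4.19·(6.184402 + 0.111955 + 2.690598) = 4.19·8.986954 = 37.655339 m
LSR: p² = d² − 2 + 2cos(α−β) + 2d(sin α + sin β) = -0.031631 < 0 → infeasible
RSL: p² = d² − 2 + 2cos(α−β) − 2d(sin α + sin β) = 0.207722; p = √p² = 0.455765; φ = atan2(cos α + cos β, d − sin α − sin β) − atan2(2, p) = -1.079333 rad; t = (α − φ) mod 2π = 2.318617 rad, q = (β − φ) mod 2π = 6.009988 rad → L = 4.19·(2.318617 + 0.455765 + 6.009988) = 4.19·8.784369 = 36.806508 m
RLR: c = (6 − d² + 2cos(α−β) + 2d(sin α − sin β))/8 = 0.998433; p = 2π − arccos c = 6.227200 rad; φ = atan2(cos α − cos β, d − sin α + sin β) = 1.338067 rad; t = (α − φ + p/2) mod 2π = 3.014817 rad, q = (α − β − t + p) mod 2π = 5.804198 rad → L = 4.19·(3.014817 + 6.227200 + 5.804198) = 4.19·15.046215 = 63.043640 m
LRL: c = (6 − d² + 2cos(α−β) − 2d(sin α − sin β))/8 = -0.873085; p = 2π − arccos c = 3.650895 rad; φ = atan2(cos β − cos α, d + sin α − sin β) = -0.028145 rad; t = (φ − α + p/2) mod 2π = 0.558019 rad, q = (β − α − t + p) mod 2π = 0.501063 rad → L = 4.19·(0.558019 + 3.650895 + 0.501063) = 4.19·4.709977 = 19.734803 m
Shortest: LRL with L = 19.734803 m ≈ 19.7348 m
Convert LRL to answer units (arcs ×180/π): t = 0.558019·180/π = 31.9721°, p = 3.650895·180/π = 209.1809°, q = 0.501063·180/π = 28.7088°, L = 19.7348 m.

LRL: t = 31.9721°, p = 209.1809°, q = 28.7088°, L = 19.7348 m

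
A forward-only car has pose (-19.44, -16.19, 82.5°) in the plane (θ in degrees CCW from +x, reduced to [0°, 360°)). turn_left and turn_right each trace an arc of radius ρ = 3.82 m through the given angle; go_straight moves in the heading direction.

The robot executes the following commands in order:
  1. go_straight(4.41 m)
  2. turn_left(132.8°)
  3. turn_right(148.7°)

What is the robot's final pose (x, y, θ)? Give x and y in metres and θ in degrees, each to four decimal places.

set_pose: (x, y, θ) = (-19.4400, -16.1900, 82.5000°), ρ = 3.82
go_straight(4.41): x += 4.41·cos θ, y += 4.41·sin θ → (-18.8644, -11.8177, 82.5000°)
turn_left(132.8°): centre at ρ to the left, rotate +132.8° → (-24.8591, -8.2015, 215.3000°)
turn_right(148.7°): centre at ρ to the right, rotate −148.7° → (-30.5724, -3.5667, 66.6000°)

(-30.5724, -3.5667, 66.6000°)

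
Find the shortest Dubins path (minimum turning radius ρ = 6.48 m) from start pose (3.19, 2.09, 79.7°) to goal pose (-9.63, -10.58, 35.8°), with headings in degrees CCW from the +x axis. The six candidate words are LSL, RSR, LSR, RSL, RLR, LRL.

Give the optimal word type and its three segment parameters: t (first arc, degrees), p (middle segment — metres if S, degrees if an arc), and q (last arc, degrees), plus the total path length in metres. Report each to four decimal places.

LSL: t = 140.2500°, p = 13.3510 m, q = 175.8500°, L = 49.1011 m

Let ψ = atan2(Δy, Δx) = atan2(-12.67, -12.82) = -135.3372° be the start→goal bearing.
Normalize: d = |goal − start| / ρ = 18.024464/6.48 = 2.781553, α = (θ_start − ψ) mod 360° = 215.0372° = 3.753106 rad, β = (θ_goal − ψ) mod 360° = 171.1372° = 2.986907 rad.
Common terms: sin α = -0.574108, cos α = -0.818780, sin β = 0.154070, cos β = -0.988060, cos(α−β) = 0.720551, d² = 7.737038. Work in radians in the unit-radius frame; every candidate has L = ρ·(t + p + q).
LSL: p² = 2 + d² − 2cos(α−β) + 2d(sin α − sin β) = 4.245008; p = √p² = 2.060342; φ = atan2(cos β − cos α, d + sin α − sin β) = -0.082254 rad; t = (φ − α) mod 2π = 2.447825 rad, q = (β − φ) mod 2π = 3.069161 rad → L = 6.48·(2.447825 + 2.060342 + 3.069161) = 6.48·7.577328 = 49.101083 m
RSR: p² = 2 + d² − 2cos(α−β) + 2d(sin β − sin α) = 12.346862; p = √p² = 3.513810; φ = atan2(cos α − cos β, d − sin α + sin β) = 0.048194 rad; t = (α − φ) mod 2π = 3.704912 rad, q = (φ − β) mod 2π = 3.344473 rad → L = 6.48·(3.704912 + 3.513810 + 3.344473) = 6.48·10.563195 = 68.449504 m
LSR: p² = d² − 2 + 2cos(α−β) + 2d(sin α + sin β) = 4.841423; p = √p² = 2.200323; φ = atan2(−cos α − cos β, d + sin α + sin β) − atan2(−2, p) = 1.390849 rad; t = (φ − α) mod 2π = 3.920928 rad, q = (φ − β) mod 2π = 4.687127 rad → L = 6.48·(3.920928 + 2.200323 + 4.687127) = 6.48·10.808379 = 70.038295 m
RSL: p² = d² − 2 + 2cos(α−β) − 2d(sin α + sin β) = 9.514856; p = √p² = 3.084616; φ = atan2(cos α + cos β, d − sin α − sin β) − atan2(2, p) = -1.089034 rad; t = (α − φ) mod 2π = 4.842140 rad, q = (β − φ) mod 2π = 4.075941 rad → L = 6.48·(4.842140 + 3.084616 + 4.075941) = 6.48·12.002697 = 77.777475 m
RLR: c = (6 − d² + 2cos(α−β) + 2d(sin α − sin β))/8 = -0.543358; p = 2π − arccos c = 4.137957 rad; φ = atan2(cos α − cos β, d − sin α + sin β) = 0.048194 rad; t = (α − φ + p/2) mod 2π = 5.773891 rad, q = (α − β − t + p) mod 2π = 5.413451 rad → L = 6.48·(5.773891 + 4.137957 + 5.413451) = 6.48·15.325299 = 99.307940 m
LRL: c = (6 − d² + 2cos(α−β) − 2d(sin α − sin β))/8 = 0.469374; p = 2π − arccos c = 5.200971 rad; φ = atan2(cos β − cos α, d + sin α − sin β) = -0.082254 rad; t = (φ − α + p/2) mod 2π = 5.048310 rad, q = (β − α − t + p) mod 2π = 5.669646 rad → L = 6.48·(5.048310 + 5.200971 + 5.669646) = 6.48·15.918927 = 103.154647 m
Shortest: LSL with L = 49.101083 m ≈ 49.1011 m
Convert LSL to answer units (arcs ×180/π): t = 2.447825·180/π = 140.2500°, p = ρ·p = 6.48·2.060342 = 13.3510 m, q = 3.069161·180/π = 175.8500°, L = 49.1011 m.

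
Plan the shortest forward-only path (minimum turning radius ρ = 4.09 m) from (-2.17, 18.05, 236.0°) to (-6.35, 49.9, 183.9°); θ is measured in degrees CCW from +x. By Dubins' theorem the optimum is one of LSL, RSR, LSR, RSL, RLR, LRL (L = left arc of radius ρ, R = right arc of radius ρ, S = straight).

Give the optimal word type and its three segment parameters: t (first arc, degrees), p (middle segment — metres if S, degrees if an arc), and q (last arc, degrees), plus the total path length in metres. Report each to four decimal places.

RSL: t = 163.5710°, p = 24.1392 m, q = 111.4710°, L = 43.7728 m

Let ψ = atan2(Δy, Δx) = atan2(31.85, -4.18) = 97.4768° be the start→goal bearing.
Normalize: d = |goal − start| / ρ = 32.123121/4.09 = 7.854064, α = (θ_start − ψ) mod 360° = 138.5232° = 2.417686 rad, β = (θ_goal − ψ) mod 360° = 86.4232° = 1.508370 rad.
Common terms: sin α = 0.662316, cos α = -0.749224, sin β = 0.998052, cos β = 0.062386, cos(α−β) = 0.614285, d² = 61.686318. Work in radians in the unit-radius frame; every candidate has L = ρ·(t + p + q).
LSL: p² = 2 + d² − 2cos(α−β) + 2d(sin α − sin β) = 57.183969; p = √p² = 7.562008; φ = atan2(cos β − cos α, d + sin α − sin β) = 0.107534 rad; t = (φ − α) mod 2π = 3.973033 rad, q = (β − φ) mod 2π = 1.400835 rad → L = 4.09·(3.973033 + 7.562008 + 1.400835) = 4.09·12.935877 = 52.907737 m
RSR: p² = 2 + d² − 2cos(α−β) + 2d(sin β − sin α) = 67.731526; p = √p² = 8.229917; φ = atan2(cos α − cos β, d − sin α + sin β) = -0.098778 rad; t = (α − φ) mod 2π = 2.516464 rad, q = (φ − β) mod 2π = 4.676038 rad → L = 4.09·(2.516464 + 8.229917 + 4.676038) = 4.09·15.422418 = 63.077691 m
LSR: p² = d² − 2 + 2cos(α−β) + 2d(sin α + sin β) = 86.996169; p = √p² = 9.327174; φ = atan2(−cos α − cos β, d + sin α + sin β) − atan2(−2, p) = 0.283293 rad; t = (φ − α) mod 2π = 4.148792 rad, q = (φ − β) mod 2π = 5.058108 rad → L = 4.09·(4.148792 + 9.327174 + 5.058108) = 4.09·18.534074 = 75.804361 m
RSL: p² = d² − 2 + 2cos(α−β) − 2d(sin α + sin β) = 34.833608; p = √p² = 5.902000; φ = atan2(cos α + cos β, d − sin α − sin β) − atan2(2, p) = -0.437165 rad; t = (α − φ) mod 2π = 2.854852 rad, q = (β − φ) mod 2π = 1.945535 rad → L = 4.09·(2.854852 + 5.902000 + 1.945535) = 4.09·10.702387 = 43.772764 m
RLR: c = (6 − d² + 2cos(α−β) + 2d(sin α − sin β))/8 = -7.466441, |c| > 1 → infeasible
LRL: c = (6 − d² + 2cos(α−β) − 2d(sin α − sin β))/8 = -6.147996, |c| > 1 → infeasible
Shortest: RSL with L = 43.772764 m ≈ 43.7728 m
Convert RSL to answer units (arcs ×180/π): t = 2.854852·180/π = 163.5710°, p = ρ·p = 4.09·5.902000 = 24.1392 m, q = 1.945535·180/π = 111.4710°, L = 43.7728 m.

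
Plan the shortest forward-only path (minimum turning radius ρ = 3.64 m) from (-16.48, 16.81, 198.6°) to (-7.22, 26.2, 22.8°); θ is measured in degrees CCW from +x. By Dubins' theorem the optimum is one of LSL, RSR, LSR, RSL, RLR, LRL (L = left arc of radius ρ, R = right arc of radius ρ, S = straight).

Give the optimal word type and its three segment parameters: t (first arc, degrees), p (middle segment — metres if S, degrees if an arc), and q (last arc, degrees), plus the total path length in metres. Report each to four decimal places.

RSL: t = 186.9248°, p = 10.7051 m, q = 11.1248°, L = 23.2872 m

Let ψ = atan2(Δy, Δx) = atan2(9.39, 9.26) = 45.3994° be the start→goal bearing.
Normalize: d = |goal − start| / ρ = 13.187862/3.64 = 3.623039, α = (θ_start − ψ) mod 360° = 153.2006° = 2.673855 rad, β = (θ_goal − ψ) mod 360° = 337.4006° = 5.888752 rad.
Common terms: sin α = 0.450868, cos α = -0.892591, sin β = -0.384285, cos β = 0.923214, cos(α−β) = -0.997314, d² = 13.126411. Work in radians in the unit-radius frame; every candidate has L = ρ·(t + p + q).
LSL: p² = 2 + d² − 2cos(α−β) + 2d(sin α − sin β) = 23.172624; p = √p² = 4.813795; φ = atan2(cos β − cos α, d + sin α − sin β) = 0.386780 rad; t = (φ − α) mod 2π = 3.996110 rad, q = (β − φ) mod 2π = 5.501971 rad → L = 3.64·(3.996110 + 4.813795 + 5.501971) = 3.64·14.311877 = 52.095232 m
RSR: p² = 2 + d² − 2cos(α−β) + 2d(sin β − sin α) = 11.069456; p = √p² = 3.327079; φ = atan2(cos α − cos β, d − sin α + sin β) = -0.577302 rad; t = (α − φ) mod 2π = 3.251158 rad, q = (φ − β) mod 2π = 6.100316 rad → L = 3.64·(3.251158 + 3.327079 + 6.100316) = 3.64·12.678553 = 46.149934 m
LSR: p² = d² − 2 + 2cos(α−β) + 2d(sin α + sin β) = 9.614245; p = √p² = 3.100685; φ = atan2(−cos α − cos β, d + sin α + sin β) − atan2(−2, p) = 0.564566 rad; t = (φ − α) mod 2π = 4.173896 rad, q = (φ − β) mod 2π = 0.958999 rad → L = 3.64·(4.173896 + 3.100685 + 0.958999) = 3.64·8.233580 = 29.970230 m
RSL: p² = d² − 2 + 2cos(α−β) − 2d(sin α + sin β) = 8.649320; p = √p² = 2.940973; φ = atan2(cos α + cos β, d − sin α − sin β) − atan2(2, p) = -0.588598 rad; t = (α − φ) mod 2π = 3.262454 rad, q = (β − φ) mod 2π = 0.194165 rad → L = 3.64·(3.262454 + 2.940973 + 0.194165) = 3.64·6.397591 = 23.287232 m
RLR: c = (6 − d² + 2cos(α−β) + 2d(sin α − sin β))/8 = -0.383682; p = 2π − arccos c = 4.318609 rad; φ = atan2(cos α − cos β, d − sin α + sin β) = -0.577302 rad; t = (α − φ + p/2) mod 2π = 5.410462 rad, q = (α − β − t + p) mod 2π = 1.976435 rad → L = 3.64·(5.410462 + 4.318609 + 1.976435) = 3.64·11.705506 = 42.608043 m
LRL: c = (6 − d² + 2cos(α−β) − 2d(sin α − sin β))/8 = -1.896578, |c| > 1 → infeasible
Shortest: RSL with L = 23.287232 m ≈ 23.2872 m
Convert RSL to answer units (arcs ×180/π): t = 3.262454·180/π = 186.9248°, p = ρ·p = 3.64·2.940973 = 10.7051 m, q = 0.194165·180/π = 11.1248°, L = 23.2872 m.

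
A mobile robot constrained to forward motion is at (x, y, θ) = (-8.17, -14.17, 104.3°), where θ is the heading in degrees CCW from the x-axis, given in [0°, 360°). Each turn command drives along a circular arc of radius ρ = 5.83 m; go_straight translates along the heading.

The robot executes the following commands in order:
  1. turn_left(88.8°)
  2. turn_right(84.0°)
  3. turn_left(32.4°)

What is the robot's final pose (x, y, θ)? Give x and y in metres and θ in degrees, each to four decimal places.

(-23.8510, -3.5062, 141.5000°)

set_pose: (x, y, θ) = (-8.1700, -14.1700, 104.3000°), ρ = 5.83
turn_left(88.8°): centre at ρ to the left, rotate +88.8° → (-15.1407, -9.9317, 193.1000°)
turn_right(84.0°): centre at ρ to the right, rotate −84.0° → (-21.9712, -6.1611, 109.1000°)
turn_left(32.4°): centre at ρ to the left, rotate +32.4° → (-23.8510, -3.5062, 141.5000°)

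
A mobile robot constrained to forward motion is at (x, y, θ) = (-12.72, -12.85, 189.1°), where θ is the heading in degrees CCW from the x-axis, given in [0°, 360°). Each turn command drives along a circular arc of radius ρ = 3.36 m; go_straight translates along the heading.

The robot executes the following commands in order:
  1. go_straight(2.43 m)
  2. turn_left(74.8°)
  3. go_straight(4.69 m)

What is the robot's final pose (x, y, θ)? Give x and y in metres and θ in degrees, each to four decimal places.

(-18.4274, -20.8584, 263.9000°)

set_pose: (x, y, θ) = (-12.7200, -12.8500, 189.1000°), ρ = 3.36
go_straight(2.43): x += 2.43·cos θ, y += 2.43·sin θ → (-15.1194, -13.2343, 189.1000°)
turn_left(74.8°): centre at ρ to the left, rotate +74.8° → (-17.9290, -16.1950, 263.9000°)
go_straight(4.69): x += 4.69·cos θ, y += 4.69·sin θ → (-18.4274, -20.8584, 263.9000°)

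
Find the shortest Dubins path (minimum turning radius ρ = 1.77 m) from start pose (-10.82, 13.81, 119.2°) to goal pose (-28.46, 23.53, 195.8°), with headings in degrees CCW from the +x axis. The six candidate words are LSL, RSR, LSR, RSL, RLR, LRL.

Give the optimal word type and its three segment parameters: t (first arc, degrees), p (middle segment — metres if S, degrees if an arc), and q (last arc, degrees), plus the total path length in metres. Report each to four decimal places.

Let ψ = atan2(Δy, Δx) = atan2(9.72, -17.64) = 151.1443° be the start→goal bearing.
Normalize: d = |goal − start| / ρ = 20.140705/1.77 = 11.378929, α = (θ_start − ψ) mod 360° = 328.0557° = 5.725651 rad, β = (θ_goal − ψ) mod 360° = 44.6557° = 0.779388 rad.
Common terms: sin α = -0.529095, cos α = 0.848562, sin β = 0.702844, cos β = 0.711344, cos(α−β) = 0.231748, d² = 129.480034. Work in radians in the unit-radius frame; every candidate has L = ρ·(t + p + q).
LSL: p² = 2 + d² − 2cos(α−β) + 2d(sin α − sin β) = 102.980231; p = √p² = 10.147918; φ = atan2(cos β − cos α, d + sin α − sin β) = -0.013522 rad; t = (φ − α) mod 2π = 0.544012 rad, q = (β − φ) mod 2π = 0.792911 rad → L = 1.77·(0.544012 + 10.147918 + 0.792911) = 1.77·11.484840 = 20.328166 m
RSR: p² = 2 + d² − 2cos(α−β) + 2d(sin β − sin α) = 159.052846; p = √p² = 12.611616; φ = atan2(cos α − cos β, d − sin α + sin β) = 0.010881 rad; t = (α − φ) mod 2π = 5.714771 rad, q = (φ − β) mod 2π = 5.514678 rad → L = 1.77·(5.714771 + 12.611616 + 5.514678) = 1.77·23.841064 = 42.198683 m
LSR: p² = d² − 2 + 2cos(α−β) + 2d(sin α + sin β) = 131.897692; p = √p² = 11.484672; φ = atan2(−cos α − cos β, d + sin α + sin β) − atan2(−2, p) = 0.038202 rad; t = (φ − α) mod 2π = 0.595736 rad, q = (φ − β) mod 2π = 5.541999 rad → L = 1.77·(0.595736 + 11.484672 + 5.541999) = 1.77·17.622408 = 31.191661 m
RSL: p² = d² − 2 + 2cos(α−β) − 2d(sin α + sin β) = 123.989369; p = √p² = 11.135051; φ = atan2(cos α + cos β, d − sin α − sin β) − atan2(2, p) = -0.039394 rad; t = (α − φ) mod 2π = 5.765046 rad, q = (β − φ) mod 2π = 0.818782 rad → L = 1.77·(5.765046 + 11.135051 + 0.818782) = 1.77·17.718879 = 31.362416 m
RLR: c = (6 − d² + 2cos(α−β) + 2d(sin α − sin β))/8 = -18.881606, |c| > 1 → infeasible
LRL: c = (6 − d² + 2cos(α−β) − 2d(sin α − sin β))/8 = -11.872529, |c| > 1 → infeasible
Shortest: LSL with L = 20.328166 m ≈ 20.3282 m
Convert LSL to answer units (arcs ×180/π): t = 0.544012·180/π = 31.1696°, p = ρ·p = 1.77·10.147918 = 17.9618 m, q = 0.792911·180/π = 45.4304°, L = 20.3282 m.

LSL: t = 31.1696°, p = 17.9618 m, q = 45.4304°, L = 20.3282 m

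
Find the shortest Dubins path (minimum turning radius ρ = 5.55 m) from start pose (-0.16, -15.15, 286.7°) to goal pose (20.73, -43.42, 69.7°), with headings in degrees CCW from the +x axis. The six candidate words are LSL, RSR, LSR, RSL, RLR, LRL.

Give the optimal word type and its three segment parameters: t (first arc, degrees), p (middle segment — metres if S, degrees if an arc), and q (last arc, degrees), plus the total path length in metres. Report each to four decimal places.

Let ψ = atan2(Δy, Δx) = atan2(-28.27, 20.89) = -53.5376° be the start→goal bearing.
Normalize: d = |goal − start| / ρ = 35.150889/5.55 = 6.333494, α = (θ_start − ψ) mod 360° = 340.2376° = 5.938266 rad, β = (θ_goal − ψ) mod 360° = 123.2376° = 2.150902 rad.
Common terms: sin α = -0.338120, cos α = 0.941103, sin β = 0.836405, cos β = -0.548112, cos(α−β) = -0.798636, d² = 40.113140. Work in radians in the unit-radius frame; every candidate has L = ρ·(t + p + q).
LSL: p² = 2 + d² − 2cos(α−β) + 2d(sin α − sin β) = 28.832717; p = √p² = 5.369611; φ = atan2(cos β − cos α, d + sin α − sin β) = -0.281026 rad; t = (φ − α) mod 2π = 0.063893 rad, q = (β − φ) mod 2π = 2.431928 rad → L = 5.55·(0.063893 + 5.369611 + 2.431928) = 5.55·7.865431 = 43.653144 m
RSR: p² = 2 + d² − 2cos(α−β) + 2d(sin β − sin α) = 58.588105; p = √p² = 7.654287; φ = atan2(cos α − cos β, d − sin α + sin β) = 0.195808 rad; t = (α − φ) mod 2π = 5.742458 rad, q = (φ − β) mod 2π = 4.328092 rad → L = 5.55·(5.742458 + 7.654287 + 4.328092) = 5.55·17.724837 = 98.372843 m
LSR: p² = d² − 2 + 2cos(α−β) + 2d(sin α + sin β) = 42.827632; p = √p² = 6.544282; φ = atan2(−cos α − cos β, d + sin α + sin β) − atan2(−2, p) = 0.239135 rad; t = (φ − α) mod 2π = 0.584054 rad, q = (φ − β) mod 2π = 4.371419 rad → L = 5.55·(0.584054 + 6.544282 + 4.371419) = 5.55·11.499755 = 63.823641 m
RSL: p² = d² − 2 + 2cos(α−β) − 2d(sin α + sin β) = 30.204107; p = √p² = 5.495826; φ = atan2(cos α + cos β, d − sin α − sin β) − atan2(2, p) = -0.281768 rad; t = (α − φ) mod 2π = 6.220035 rad, q = (β − φ) mod 2π = 2.432670 rad → L = 5.55·(6.220035 + 5.495826 + 2.432670) = 5.55·14.148531 = 78.524348 m
RLR: c = (6 − d² + 2cos(α−β) + 2d(sin α − sin β))/8 = -6.323513, |c| > 1 → infeasible
LRL: c = (6 − d² + 2cos(α−β) − 2d(sin α − sin β))/8 = -2.604090, |c| > 1 → infeasible
Shortest: LSL with L = 43.653144 m ≈ 43.6531 m
Convert LSL to answer units (arcs ×180/π): t = 0.063893·180/π = 3.6608°, p = ρ·p = 5.55·5.369611 = 29.8013 m, q = 2.431928·180/π = 139.3392°, L = 43.6531 m.

LSL: t = 3.6608°, p = 29.8013 m, q = 139.3392°, L = 43.6531 m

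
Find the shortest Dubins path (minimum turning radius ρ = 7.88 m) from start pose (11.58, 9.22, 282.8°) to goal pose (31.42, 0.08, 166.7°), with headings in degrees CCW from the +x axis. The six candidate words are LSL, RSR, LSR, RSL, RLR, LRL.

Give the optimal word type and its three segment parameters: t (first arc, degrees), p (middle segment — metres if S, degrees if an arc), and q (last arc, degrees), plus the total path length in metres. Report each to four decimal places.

LSL: t = 16.3371°, p = 21.2426 m, q = 227.5629°, L = 54.7866 m

Let ψ = atan2(Δy, Δx) = atan2(-9.14, 19.84) = -24.7348° be the start→goal bearing.
Normalize: d = |goal − start| / ρ = 21.844111/7.88 = 2.772095, α = (θ_start − ψ) mod 360° = 307.5348° = 5.367495 rad, β = (θ_goal − ψ) mod 360° = 191.4348° = 3.341168 rad.
Common terms: sin α = -0.792983, cos α = 0.609244, sin β = -0.198253, cos β = -0.980151, cos(α−β) = -0.439939, d² = 7.684513. Work in radians in the unit-radius frame; every candidate has L = ρ·(t + p + q).
LSL: p² = 2 + d² − 2cos(α−β) + 2d(sin α − sin β) = 7.267096; p = √p² = 2.695755; φ = atan2(cos β − cos α, d + sin α − sin β) = -0.630553 rad; t = (φ − α) mod 2π = 0.285137 rad, q = (β − φ) mod 2π = 3.971721 rad → L = 7.88·(0.285137 + 2.695755 + 3.971721) = 7.88·6.952613 = 54.786592 m
RSR: p² = 2 + d² − 2cos(α−β) + 2d(sin β − sin α) = 13.861686; p = √p² = 3.723129; φ = atan2(cos α − cos β, d − sin α + sin β) = 0.441059 rad; t = (α − φ) mod 2π = 4.926436 rad, q = (φ − β) mod 2π = 3.383076 rad → L = 7.88·(4.926436 + 3.723129 + 3.383076) = 7.88·12.032641 = 94.817212 m
LSR: p² = d² − 2 + 2cos(α−β) + 2d(sin α + sin β) = -0.690969 < 0 → infeasible
RSL: p² = d² − 2 + 2cos(α−β) − 2d(sin α + sin β) = 10.300238; p = √p² = 3.209398; φ = atan2(cos α + cos β, d − sin α − sin β) − atan2(2, p) = -0.655523 rad; t = (α − φ) mod 2π = 6.023018 rad, q = (β − φ) mod 2π = 3.996691 rad → L = 7.88·(6.023018 + 3.209398 + 3.996691) = 7.88·13.229108 = 104.245372 m
RLR: c = (6 − d² + 2cos(α−β) + 2d(sin α − sin β))/8 = -0.732711; p = 2π − arccos c = 3.890092 rad; φ = atan2(cos α − cos β, d − sin α + sin β) = 0.441059 rad; t = (α − φ + p/2) mod 2π = 0.588297 rad, q = (α − β − t + p) mod 2π = 5.328122 rad → L = 7.88·(0.588297 + 3.890092 + 5.328122) = 7.88·9.806512 = 77.275314 m
LRL: c = (6 − d² + 2cos(α−β) − 2d(sin α − sin β))/8 = 0.091613; p = 2π − arccos c = 4.804131 rad; φ = atan2(cos β − cos α, d + sin α − sin β) = -0.630553 rad; t = (φ − α + p/2) mod 2π = 2.687202 rad, q = (β − α − t + p) mod 2π = 0.090601 rad → L = 7.88·(2.687202 + 4.804131 + 0.090601) = 7.88·7.581934 = 59.745640 m
Shortest: LSL with L = 54.786592 m ≈ 54.7866 m
Convert LSL to answer units (arcs ×180/π): t = 0.285137·180/π = 16.3371°, p = ρ·p = 7.88·2.695755 = 21.2426 m, q = 3.971721·180/π = 227.5629°, L = 54.7866 m.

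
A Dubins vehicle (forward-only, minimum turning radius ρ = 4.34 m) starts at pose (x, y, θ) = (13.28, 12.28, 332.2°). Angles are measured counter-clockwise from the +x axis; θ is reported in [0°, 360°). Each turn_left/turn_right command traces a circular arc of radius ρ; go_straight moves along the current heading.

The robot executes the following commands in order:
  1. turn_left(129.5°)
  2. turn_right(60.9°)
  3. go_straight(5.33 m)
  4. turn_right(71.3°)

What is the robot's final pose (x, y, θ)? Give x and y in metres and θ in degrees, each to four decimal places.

(30.0413, 25.1015, 329.5000°)

set_pose: (x, y, θ) = (13.2800, 12.2800, 332.2000°), ρ = 4.34
turn_left(129.5°): centre at ρ to the left, rotate +129.5° → (19.5539, 16.9992, 461.7000° ≡ 101.7000°)
turn_right(60.9°): centre at ρ to the right, rotate −60.9° → (20.9679, 21.1646, 40.8000°)
go_straight(5.33): x += 5.33·cos θ, y += 5.33·sin θ → (25.0027, 24.6474, 40.8000°)
turn_right(71.3°): centre at ρ to the right, rotate −71.3° → (30.0413, 25.1015, -30.5000° ≡ 329.5000°)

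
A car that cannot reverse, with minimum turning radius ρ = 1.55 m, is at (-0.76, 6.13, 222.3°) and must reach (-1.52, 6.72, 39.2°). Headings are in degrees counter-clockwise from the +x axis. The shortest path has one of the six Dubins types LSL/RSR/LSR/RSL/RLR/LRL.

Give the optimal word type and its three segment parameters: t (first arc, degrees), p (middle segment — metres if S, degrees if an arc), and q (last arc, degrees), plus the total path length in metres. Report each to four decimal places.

LRL: t = 50.4086°, p = 278.5169°, q = 45.0083°, L = 10.1159 m

Let ψ = atan2(Δy, Δx) = atan2(0.59, -0.76) = 142.1772° be the start→goal bearing.
Normalize: d = |goal − start| / ρ = 0.962133/1.55 = 0.620731, α = (θ_start − ψ) mod 360° = 80.1228° = 1.398406 rad, β = (θ_goal − ψ) mod 360° = 257.0228° = 4.485893 rad.
Common terms: sin α = 0.985178, cos α = 0.171538, sin β = -0.974459, cos β = -0.224564, cos(α−β) = -0.998537, d² = 0.385307. Work in radians in the unit-radius frame; every candidate has L = ρ·(t + p + q).
LSL: p² = 2 + d² − 2cos(α−β) + 2d(sin α − sin β) = 6.815195; p = √p² = 2.610593; φ = atan2(cos β − cos α, d + sin α − sin β) = -0.152317 rad; t = (φ − α) mod 2π = 4.732462 rad, q = (β − φ) mod 2π = 4.638210 rad → L = 1.55·(4.732462 + 2.610593 + 4.638210) = 1.55·11.981266 = 18.570962 m
RSR: p² = 2 + d² − 2cos(α−β) + 2d(sin β − sin α) = 1.949566; p = √p² = 1.396268; φ = atan2(cos α − cos β, d − sin α + sin β) = 2.853957 rad; t = (α − φ) mod 2π = 4.827634 rad, q = (φ − β) mod 2π = 4.651249 rad → L = 1.55·(4.827634 + 1.396268 + 4.651249) = 1.55·10.875152 = 16.856485 m
LSR: p² = d² − 2 + 2cos(α−β) + 2d(sin α + sin β) = -3.598460 < 0 → infeasible
RSL: p² = d² − 2 + 2cos(α−β) − 2d(sin α + sin β) = -3.625073 < 0 → infeasible
RLR: c = (6 − d² + 2cos(α−β) + 2d(sin α − sin β))/8 = 0.756304; p = 2π − arccos c = 5.570034 rad; φ = atan2(cos α − cos β, d − sin α + sin β) = 2.853957 rad; t = (α − φ + p/2) mod 2π = 1.329466 rad, q = (α − β − t + p) mod 2π = 1.153081 rad → L = 1.55·(1.329466 + 5.570034 + 1.153081) = 1.55·8.052582 = 12.481501 m
LRL: c = (6 − d² + 2cos(α−β) − 2d(sin α − sin β))/8 = 0.148101; p = 2π − arccos c = 4.861036 rad; φ = atan2(cos β − cos α, d + sin α − sin β) = -0.152317 rad; t = (φ − α + p/2) mod 2π = 0.879795 rad, q = (β − α − t + p) mod 2π = 0.785543 rad → L = 1.55·(0.879795 + 4.861036 + 0.785543) = 1.55·6.526375 = 10.115881 m
Shortest: LRL with L = 10.115881 m ≈ 10.1159 m
Convert LRL to answer units (arcs ×180/π): t = 0.879795·180/π = 50.4086°, p = 4.861036·180/π = 278.5169°, q = 0.785543·180/π = 45.0083°, L = 10.1159 m.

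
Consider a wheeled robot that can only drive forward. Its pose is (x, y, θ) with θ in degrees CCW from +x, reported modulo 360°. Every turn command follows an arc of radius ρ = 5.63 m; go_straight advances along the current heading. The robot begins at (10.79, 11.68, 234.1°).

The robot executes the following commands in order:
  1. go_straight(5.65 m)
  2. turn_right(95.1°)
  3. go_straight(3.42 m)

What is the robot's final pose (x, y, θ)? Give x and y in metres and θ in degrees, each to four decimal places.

(-3.3583, 8.3992, 139.0000°)

set_pose: (x, y, θ) = (10.7900, 11.6800, 234.1000°), ρ = 5.63
go_straight(5.65): x += 5.65·cos θ, y += 5.65·sin θ → (7.4770, 7.1033, 234.1000°)
turn_right(95.1°): centre at ρ to the right, rotate −95.1° → (-0.7772, 6.1555, 139.0000°)
go_straight(3.42): x += 3.42·cos θ, y += 3.42·sin θ → (-3.3583, 8.3992, 139.0000°)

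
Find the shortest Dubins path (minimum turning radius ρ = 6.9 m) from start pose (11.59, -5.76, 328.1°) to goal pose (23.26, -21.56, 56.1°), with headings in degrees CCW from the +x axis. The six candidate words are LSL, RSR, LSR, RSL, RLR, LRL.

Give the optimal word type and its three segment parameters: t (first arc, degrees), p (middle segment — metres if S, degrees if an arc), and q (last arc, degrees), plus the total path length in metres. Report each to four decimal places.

RLR: t = 115.6145°, p = 228.5520°, q = 24.9375°, L = 44.4504 m

Let ψ = atan2(Δy, Δx) = atan2(-15.80, 11.67) = -53.5501° be the start→goal bearing.
Normalize: d = |goal − start| / ρ = 19.642528/6.9 = 2.846743, α = (θ_start − ψ) mod 360° = 21.6501° = 0.377866 rad, β = (θ_goal − ψ) mod 360° = 109.6501° = 1.913756 rad.
Common terms: sin α = 0.368938, cos α = 0.929454, sin β = 0.941764, cos β = -0.336276, cos(α−β) = 0.034899, d² = 8.103947. Work in radians in the unit-radius frame; every candidate has L = ρ·(t + p + q).
LSL: p² = 2 + d² − 2cos(α−β) + 2d(sin α − sin β) = 6.772774; p = √p² = 2.602455; φ = atan2(cos β − cos α, d + sin α − sin β) = -0.507919 rad; t = (φ − α) mod 2π = 5.397400 rad, q = (β − φ) mod 2π = 2.421675 rad → L = 6.9·(5.397400 + 2.602455 + 2.421675) = 6.9·10.421530 = 71.908560 m
RSR: p² = 2 + d² − 2cos(α−β) + 2d(sin β − sin α) = 13.295521; p = √p² = 3.646302; φ = atan2(cos α − cos β, d − sin α + sin β) = 0.354506 rad; t = (α − φ) mod 2π = 0.023360 rad, q = (φ − β) mod 2π = 4.723935 rad → L = 6.9·(0.023360 + 3.646302 + 4.723935) = 6.9·8.393598 = 57.915826 m
LSR: p² = d² − 2 + 2cos(α−β) + 2d(sin α + sin β) = 13.636207; p = √p² = 3.692724; φ = atan2(−cos α − cos β, d + sin α + sin β) − atan2(−2, p) = 0.354654 rad; t = (φ − α) mod 2π = 6.259973 rad, q = (φ − β) mod 2π = 4.724083 rad → L = 6.9·(6.259973 + 3.692724 + 4.724083) = 6.9·14.676779 = 101.269776 m
RSL: p² = d² − 2 + 2cos(α−β) − 2d(sin α + sin β) = -1.288716 < 0 → infeasible
RLR: c = (6 − d² + 2cos(α−β) + 2d(sin α − sin β))/8 = -0.661940; p = 2π − arccos c = 3.988985 rad; φ = atan2(cos α − cos β, d − sin α + sin β) = 0.354506 rad; t = (α − φ + p/2) mod 2π = 2.017853 rad, q = (α − β − t + p) mod 2π = 0.435242 rad → L = 6.9·(2.017853 + 3.988985 + 0.435242) = 6.9·6.442080 = 44.450351 m
LRL: c = (6 − d² + 2cos(α−β) − 2d(sin α − sin β))/8 = 0.153403; p = 2π − arccos c = 4.866400 rad; φ = atan2(cos β − cos α, d + sin α − sin β) = -0.507919 rad; t = (φ − α + p/2) mod 2π = 1.547415 rad, q = (β − α − t + p) mod 2π = 4.854875 rad → L = 6.9·(1.547415 + 4.866400 + 4.854875) = 6.9·11.268690 = 77.753964 m
Shortest: RLR with L = 44.450351 m ≈ 44.4504 m
Convert RLR to answer units (arcs ×180/π): t = 2.017853·180/π = 115.6145°, p = 3.988985·180/π = 228.5520°, q = 0.435242·180/π = 24.9375°, L = 44.4504 m.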